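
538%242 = 54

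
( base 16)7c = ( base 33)3p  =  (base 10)124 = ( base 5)444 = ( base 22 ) 5E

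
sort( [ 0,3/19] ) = [0, 3/19]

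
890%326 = 238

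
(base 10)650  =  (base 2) 1010001010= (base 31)ku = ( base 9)802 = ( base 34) J4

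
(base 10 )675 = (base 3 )221000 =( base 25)120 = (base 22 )18f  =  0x2A3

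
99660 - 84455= 15205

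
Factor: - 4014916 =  - 2^2*1003729^1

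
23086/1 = 23086  =  23086.00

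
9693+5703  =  15396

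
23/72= 23/72 = 0.32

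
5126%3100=2026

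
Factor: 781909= 53^1*14753^1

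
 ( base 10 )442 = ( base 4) 12322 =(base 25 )HH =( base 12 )30a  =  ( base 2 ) 110111010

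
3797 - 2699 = 1098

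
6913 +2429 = 9342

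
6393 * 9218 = 58930674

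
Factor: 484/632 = 121/158 = 2^( - 1 )*11^2*79^( - 1)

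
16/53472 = 1/3342 = 0.00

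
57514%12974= 5618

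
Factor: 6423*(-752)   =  -2^4*3^1*47^1 * 2141^1 =-4830096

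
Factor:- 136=-2^3*17^1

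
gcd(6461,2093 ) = 91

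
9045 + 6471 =15516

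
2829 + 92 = 2921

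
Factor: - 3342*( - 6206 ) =2^2*3^1*29^1* 107^1*557^1 = 20740452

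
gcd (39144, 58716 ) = 19572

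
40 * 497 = 19880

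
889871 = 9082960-8193089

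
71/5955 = 71/5955 = 0.01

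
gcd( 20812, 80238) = 86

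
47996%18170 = 11656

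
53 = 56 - 3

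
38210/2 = 19105 = 19105.00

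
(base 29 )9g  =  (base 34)85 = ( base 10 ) 277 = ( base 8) 425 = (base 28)9p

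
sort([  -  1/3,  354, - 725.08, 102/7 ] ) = [-725.08, - 1/3,  102/7, 354 ]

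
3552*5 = 17760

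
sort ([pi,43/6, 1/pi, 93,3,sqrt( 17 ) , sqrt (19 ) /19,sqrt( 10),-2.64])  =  [ -2.64, sqrt(19 ) /19,  1/pi,3,pi, sqrt( 10 ), sqrt(17 ), 43/6,93]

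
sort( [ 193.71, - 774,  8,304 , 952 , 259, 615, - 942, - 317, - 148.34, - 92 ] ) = [ - 942,-774, - 317  ,-148.34,-92,  8,193.71 , 259, 304, 615, 952] 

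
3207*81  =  259767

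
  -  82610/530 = - 156 + 7/53 = -155.87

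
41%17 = 7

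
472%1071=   472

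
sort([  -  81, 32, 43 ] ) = [- 81 , 32,43]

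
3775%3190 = 585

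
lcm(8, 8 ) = 8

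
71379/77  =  927= 927.00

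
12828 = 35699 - 22871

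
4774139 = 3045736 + 1728403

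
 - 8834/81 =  - 8834/81 = - 109.06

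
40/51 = 40/51 = 0.78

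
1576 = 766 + 810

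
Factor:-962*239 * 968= - 222560624 = - 2^4*11^2*13^1*37^1*239^1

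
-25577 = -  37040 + 11463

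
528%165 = 33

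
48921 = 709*69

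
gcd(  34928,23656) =8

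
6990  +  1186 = 8176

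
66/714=11/119 =0.09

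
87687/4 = 87687/4=21921.75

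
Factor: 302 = 2^1*151^1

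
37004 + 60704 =97708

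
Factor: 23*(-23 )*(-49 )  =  7^2 *23^2 = 25921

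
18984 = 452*42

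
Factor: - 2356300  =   -2^2*5^2*23563^1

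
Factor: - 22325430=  - 2^1*3^1*5^1*37^1*20113^1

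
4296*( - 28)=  - 120288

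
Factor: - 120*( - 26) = 3120 =2^4*3^1*5^1*13^1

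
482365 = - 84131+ 566496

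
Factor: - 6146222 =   -  2^1 * 3073111^1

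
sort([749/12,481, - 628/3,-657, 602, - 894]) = [ - 894, - 657, - 628/3,  749/12, 481, 602]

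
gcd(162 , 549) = 9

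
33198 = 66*503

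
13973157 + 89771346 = 103744503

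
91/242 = 91/242 = 0.38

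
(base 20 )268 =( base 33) s4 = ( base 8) 1640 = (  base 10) 928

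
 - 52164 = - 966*54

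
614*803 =493042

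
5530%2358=814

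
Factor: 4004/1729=2^2*11^1 * 19^ ( - 1 )=44/19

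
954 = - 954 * ( - 1 ) 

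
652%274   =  104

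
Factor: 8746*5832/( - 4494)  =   - 2^3*3^5 * 7^( - 1 ) * 107^ ( - 1 )* 4373^1= - 8501112/749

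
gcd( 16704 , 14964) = 348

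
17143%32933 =17143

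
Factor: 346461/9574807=3^1 * 11^( - 1)  *53^1*2179^1*870437^ ( - 1)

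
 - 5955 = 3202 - 9157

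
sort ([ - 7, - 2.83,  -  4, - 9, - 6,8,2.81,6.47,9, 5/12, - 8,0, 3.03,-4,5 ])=[ - 9, - 8, - 7, - 6, -4, - 4,-2.83,0, 5/12,2.81,3.03, 5,6.47,8,9 ]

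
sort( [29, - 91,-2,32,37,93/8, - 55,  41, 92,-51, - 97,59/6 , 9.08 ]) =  [ - 97, - 91, - 55,- 51,-2, 9.08, 59/6, 93/8,29, 32,37,41,92]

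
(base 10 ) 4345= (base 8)10371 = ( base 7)15445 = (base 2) 1000011111001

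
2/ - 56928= - 1/28464 = -0.00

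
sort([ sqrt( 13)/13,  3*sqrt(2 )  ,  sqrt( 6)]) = [ sqrt( 13 )/13,sqrt( 6), 3*sqrt(2 )]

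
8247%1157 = 148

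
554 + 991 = 1545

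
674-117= 557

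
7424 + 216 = 7640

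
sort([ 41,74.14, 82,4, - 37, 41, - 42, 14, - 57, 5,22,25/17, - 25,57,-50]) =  [ - 57, - 50, - 42, - 37, - 25, 25/17 , 4,5, 14,22, 41, 41,57, 74.14,82 ] 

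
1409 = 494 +915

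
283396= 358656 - 75260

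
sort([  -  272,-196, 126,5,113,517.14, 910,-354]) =[-354,-272,  -  196,5,  113,126,517.14,910]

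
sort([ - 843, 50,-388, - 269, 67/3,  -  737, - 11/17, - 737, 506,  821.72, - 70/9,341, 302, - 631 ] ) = [ - 843,-737,-737, - 631, - 388, - 269,-70/9, - 11/17,67/3,50, 302, 341,506,821.72] 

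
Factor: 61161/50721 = 11^( - 1)*19^1*37^1*53^( - 1 ) =703/583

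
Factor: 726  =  2^1 *3^1*11^2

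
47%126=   47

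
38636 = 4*9659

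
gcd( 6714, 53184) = 6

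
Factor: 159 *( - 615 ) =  - 3^2* 5^1*41^1*53^1  =  - 97785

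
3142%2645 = 497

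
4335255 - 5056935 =-721680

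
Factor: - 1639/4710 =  - 2^( - 1) * 3^(-1)*5^( - 1)*11^1 * 149^1*157^(-1 ) 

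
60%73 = 60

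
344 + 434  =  778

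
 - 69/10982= - 69/10982 = - 0.01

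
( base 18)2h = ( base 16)35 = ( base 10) 53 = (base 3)1222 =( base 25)23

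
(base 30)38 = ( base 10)98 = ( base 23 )46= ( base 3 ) 10122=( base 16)62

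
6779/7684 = 6779/7684= 0.88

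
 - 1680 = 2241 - 3921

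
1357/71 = 1357/71 = 19.11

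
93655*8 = 749240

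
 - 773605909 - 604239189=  - 1377845098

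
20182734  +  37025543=57208277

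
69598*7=487186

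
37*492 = 18204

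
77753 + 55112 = 132865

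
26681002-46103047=-19422045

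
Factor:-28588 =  - 2^2*7^1*1021^1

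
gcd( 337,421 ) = 1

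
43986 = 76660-32674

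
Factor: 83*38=3154=2^1 * 19^1 * 83^1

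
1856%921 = 14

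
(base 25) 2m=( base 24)30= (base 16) 48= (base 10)72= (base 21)39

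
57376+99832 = 157208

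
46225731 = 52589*879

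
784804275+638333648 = 1423137923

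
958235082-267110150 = 691124932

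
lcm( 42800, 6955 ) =556400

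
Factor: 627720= 2^3*3^1*5^1*5231^1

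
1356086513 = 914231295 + 441855218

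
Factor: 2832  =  2^4*3^1*59^1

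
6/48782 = 3/24391 =0.00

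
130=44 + 86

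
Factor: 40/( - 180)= - 2/9  =  - 2^1 *3^ ( - 2)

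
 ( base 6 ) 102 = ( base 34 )14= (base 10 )38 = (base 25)1D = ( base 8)46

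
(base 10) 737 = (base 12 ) 515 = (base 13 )449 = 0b1011100001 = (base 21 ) 1E2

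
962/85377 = 962/85377= 0.01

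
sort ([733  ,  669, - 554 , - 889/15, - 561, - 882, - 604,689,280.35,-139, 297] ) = [ - 882, - 604, -561, - 554,  -  139,  -  889/15, 280.35, 297,669 , 689,733] 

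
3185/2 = 3185/2 = 1592.50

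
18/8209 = 18/8209  =  0.00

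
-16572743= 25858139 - 42430882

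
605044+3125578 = 3730622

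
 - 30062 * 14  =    -  420868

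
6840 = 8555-1715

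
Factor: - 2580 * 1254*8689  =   - 28111695480 = - 2^3*3^2 * 5^1*11^1*19^1 * 43^1*8689^1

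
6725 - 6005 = 720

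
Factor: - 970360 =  - 2^3*5^1*17^1*1427^1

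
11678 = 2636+9042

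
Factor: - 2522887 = -463^1*5449^1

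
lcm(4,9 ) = 36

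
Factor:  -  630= -2^1 * 3^2*5^1*7^1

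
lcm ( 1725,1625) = 112125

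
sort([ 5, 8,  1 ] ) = [ 1 , 5, 8] 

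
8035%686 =489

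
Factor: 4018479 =3^1*43^1*31151^1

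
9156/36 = 254  +  1/3 = 254.33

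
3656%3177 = 479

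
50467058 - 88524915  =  -38057857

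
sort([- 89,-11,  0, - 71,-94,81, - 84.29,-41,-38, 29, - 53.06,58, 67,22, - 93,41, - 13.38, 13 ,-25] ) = [ - 94, - 93,-89, - 84.29, - 71,  -  53.06, - 41 , -38, -25, - 13.38 ,-11,0, 13,22, 29,41, 58,67, 81 ] 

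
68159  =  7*9737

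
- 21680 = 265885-287565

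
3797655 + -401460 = 3396195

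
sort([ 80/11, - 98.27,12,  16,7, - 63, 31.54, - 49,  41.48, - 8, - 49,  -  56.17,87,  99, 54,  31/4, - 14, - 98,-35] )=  [- 98.27, - 98, -63, - 56.17, - 49, - 49,- 35,-14, - 8, 7,80/11,31/4, 12, 16, 31.54, 41.48,54, 87, 99 ]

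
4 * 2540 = 10160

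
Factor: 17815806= 2^1*3^2 *19^1 * 113^1*461^1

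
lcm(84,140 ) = 420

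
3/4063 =3/4063 = 0.00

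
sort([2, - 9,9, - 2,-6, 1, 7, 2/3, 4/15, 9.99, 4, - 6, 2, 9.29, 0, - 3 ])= [- 9, - 6, - 6, - 3, - 2, 0,  4/15,2/3,1,  2 , 2, 4,7,9, 9.29 , 9.99 ] 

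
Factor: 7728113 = 197^1 * 39229^1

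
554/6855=554/6855 = 0.08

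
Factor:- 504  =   - 2^3*3^2 * 7^1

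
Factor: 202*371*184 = 2^4*7^1*23^1 * 53^1*101^1 = 13789328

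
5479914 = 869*6306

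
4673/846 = 5 + 443/846 = 5.52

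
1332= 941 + 391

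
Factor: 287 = 7^1*41^1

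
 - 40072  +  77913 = 37841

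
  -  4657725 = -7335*635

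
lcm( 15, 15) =15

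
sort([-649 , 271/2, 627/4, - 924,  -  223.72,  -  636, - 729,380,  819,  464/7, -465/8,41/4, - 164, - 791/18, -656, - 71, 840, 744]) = [  -  924, -729 ,-656, - 649, - 636, - 223.72,  -  164, - 71, - 465/8 , - 791/18 , 41/4,464/7,  271/2,627/4,380, 744, 819,840] 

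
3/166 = 3/166 = 0.02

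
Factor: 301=7^1*43^1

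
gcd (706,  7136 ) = 2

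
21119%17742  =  3377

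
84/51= 1 + 11/17 = 1.65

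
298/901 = 298/901=0.33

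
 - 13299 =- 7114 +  -6185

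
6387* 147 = 938889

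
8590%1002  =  574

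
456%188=80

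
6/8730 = 1/1455 = 0.00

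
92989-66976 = 26013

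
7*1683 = 11781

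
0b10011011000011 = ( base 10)9923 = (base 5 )304143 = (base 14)388b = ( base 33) 93N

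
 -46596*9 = -419364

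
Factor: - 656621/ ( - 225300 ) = 2^ ( -2)*3^( - 1)*5^(- 2) * 7^1*19^1*751^( - 1)*4937^1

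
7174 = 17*422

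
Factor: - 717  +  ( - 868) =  - 5^1*317^1=- 1585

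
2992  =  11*272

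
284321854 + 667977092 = 952298946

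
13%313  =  13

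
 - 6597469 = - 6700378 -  - 102909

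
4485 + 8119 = 12604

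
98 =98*1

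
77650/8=38825/4 = 9706.25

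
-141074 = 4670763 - 4811837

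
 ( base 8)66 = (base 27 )20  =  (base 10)54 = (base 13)42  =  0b110110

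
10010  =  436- - 9574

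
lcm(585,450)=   5850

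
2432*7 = 17024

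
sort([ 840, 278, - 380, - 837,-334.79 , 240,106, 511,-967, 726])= [ - 967, - 837, - 380,- 334.79,106, 240, 278, 511, 726, 840]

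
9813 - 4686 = 5127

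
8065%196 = 29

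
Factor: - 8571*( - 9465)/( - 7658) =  -2^( - 1)*3^2*5^1* 7^( - 1 )*547^ ( - 1)*631^1*2857^1 = - 81124515/7658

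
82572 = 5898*14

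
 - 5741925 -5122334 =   -  10864259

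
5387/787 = 6+665/787  =  6.84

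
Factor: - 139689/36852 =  - 2^(-2)*3^1*11^1*17^1*37^(-1)  =  - 561/148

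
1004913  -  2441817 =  -1436904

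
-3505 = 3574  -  7079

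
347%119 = 109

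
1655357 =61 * 27137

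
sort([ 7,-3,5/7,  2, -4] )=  [ - 4, - 3,5/7,2 , 7 ] 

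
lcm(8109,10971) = 186507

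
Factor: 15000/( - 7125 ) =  - 2^3*5^1*19^(  -  1 ) =-40/19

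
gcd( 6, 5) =1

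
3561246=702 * 5073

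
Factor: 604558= 2^1*302279^1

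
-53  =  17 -70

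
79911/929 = 79911/929  =  86.02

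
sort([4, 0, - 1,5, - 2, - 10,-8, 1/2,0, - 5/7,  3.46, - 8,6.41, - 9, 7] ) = [ - 10,-9 , - 8,  -  8, - 2, -1,  -  5/7, 0,  0,1/2 , 3.46,4,5,  6.41,  7]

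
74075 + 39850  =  113925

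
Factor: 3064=2^3*383^1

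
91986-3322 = 88664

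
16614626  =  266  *62461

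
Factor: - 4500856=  - 2^3*562607^1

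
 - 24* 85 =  - 2040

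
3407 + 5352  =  8759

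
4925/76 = 4925/76=64.80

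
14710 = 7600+7110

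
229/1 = 229 = 229.00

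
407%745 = 407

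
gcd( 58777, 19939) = 1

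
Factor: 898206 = 2^1 * 3^1*19^1 * 7879^1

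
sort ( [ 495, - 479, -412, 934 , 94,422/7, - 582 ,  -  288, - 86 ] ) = [ - 582, - 479, - 412, - 288,  -  86,422/7,94 , 495, 934]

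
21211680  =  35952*590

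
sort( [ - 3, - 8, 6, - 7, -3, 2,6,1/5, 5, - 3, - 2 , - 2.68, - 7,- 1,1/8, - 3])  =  [ - 8, - 7,-7, - 3,-3,-3,-3, - 2.68,-2 , - 1 , 1/8, 1/5,2,5,6 , 6]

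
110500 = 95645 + 14855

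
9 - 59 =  - 50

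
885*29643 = 26234055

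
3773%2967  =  806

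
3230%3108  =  122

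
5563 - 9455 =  - 3892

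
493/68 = 7 + 1/4 = 7.25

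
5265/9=585 = 585.00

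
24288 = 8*3036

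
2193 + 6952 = 9145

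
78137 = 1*78137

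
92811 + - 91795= 1016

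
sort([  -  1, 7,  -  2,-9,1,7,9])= [-9, - 2,-1, 1, 7, 7,9]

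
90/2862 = 5/159 = 0.03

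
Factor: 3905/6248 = 2^(  -  3)*5^1   =  5/8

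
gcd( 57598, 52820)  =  2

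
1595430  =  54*29545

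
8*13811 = 110488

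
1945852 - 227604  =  1718248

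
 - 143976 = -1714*84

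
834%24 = 18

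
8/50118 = 4/25059 = 0.00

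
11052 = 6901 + 4151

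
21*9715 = 204015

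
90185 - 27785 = 62400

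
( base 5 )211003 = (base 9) 10541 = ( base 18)13b1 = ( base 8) 15533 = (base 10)7003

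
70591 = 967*73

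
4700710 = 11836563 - 7135853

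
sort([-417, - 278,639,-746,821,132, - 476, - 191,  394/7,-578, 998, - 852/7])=[-746, - 578,-476, - 417, - 278, - 191,-852/7, 394/7,132,639,821, 998]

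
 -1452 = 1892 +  - 3344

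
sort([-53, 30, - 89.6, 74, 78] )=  [ - 89.6 , - 53,30,  74,78 ]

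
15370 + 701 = 16071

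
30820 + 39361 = 70181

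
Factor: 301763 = 7^1*11^1*3919^1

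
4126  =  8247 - 4121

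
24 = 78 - 54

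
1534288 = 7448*206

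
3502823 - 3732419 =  - 229596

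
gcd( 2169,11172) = 3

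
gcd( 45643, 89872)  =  1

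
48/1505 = 48/1505 = 0.03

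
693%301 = 91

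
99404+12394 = 111798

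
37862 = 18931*2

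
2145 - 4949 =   -  2804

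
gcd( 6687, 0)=6687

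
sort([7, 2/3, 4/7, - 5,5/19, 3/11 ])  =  [-5, 5/19,3/11 , 4/7,2/3, 7 ]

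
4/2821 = 4/2821 = 0.00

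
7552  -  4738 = 2814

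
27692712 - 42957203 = - 15264491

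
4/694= 2/347 =0.01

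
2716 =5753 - 3037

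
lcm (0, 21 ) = 0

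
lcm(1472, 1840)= 7360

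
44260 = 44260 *1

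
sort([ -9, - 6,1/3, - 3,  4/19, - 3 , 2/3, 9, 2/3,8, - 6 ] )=[ - 9, - 6,-6,-3, - 3,4/19,1/3, 2/3 , 2/3,8, 9 ] 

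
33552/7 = 4793 + 1/7 = 4793.14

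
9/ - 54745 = -9/54745 =- 0.00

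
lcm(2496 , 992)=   77376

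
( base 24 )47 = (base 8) 147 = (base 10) 103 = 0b1100111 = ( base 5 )403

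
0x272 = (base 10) 626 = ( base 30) kq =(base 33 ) iw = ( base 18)1ge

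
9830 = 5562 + 4268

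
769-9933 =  - 9164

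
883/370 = 883/370 = 2.39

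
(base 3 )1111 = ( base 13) 31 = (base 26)1E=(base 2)101000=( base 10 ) 40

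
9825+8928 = 18753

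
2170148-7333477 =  - 5163329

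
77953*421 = 32818213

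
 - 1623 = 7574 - 9197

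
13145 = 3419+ 9726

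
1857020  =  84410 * 22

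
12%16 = 12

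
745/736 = 745/736 = 1.01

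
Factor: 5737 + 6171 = 2^2 * 13^1 * 229^1= 11908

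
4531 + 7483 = 12014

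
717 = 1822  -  1105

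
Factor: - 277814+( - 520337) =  - 798151^1 = - 798151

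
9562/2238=4 + 305/1119 =4.27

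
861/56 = 15 + 3/8  =  15.38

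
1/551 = 1/551 = 0.00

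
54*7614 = 411156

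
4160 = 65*64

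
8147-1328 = 6819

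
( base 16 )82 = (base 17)7B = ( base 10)130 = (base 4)2002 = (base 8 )202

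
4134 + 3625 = 7759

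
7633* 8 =61064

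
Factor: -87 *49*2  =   - 2^1*3^1*7^2*29^1  =  -  8526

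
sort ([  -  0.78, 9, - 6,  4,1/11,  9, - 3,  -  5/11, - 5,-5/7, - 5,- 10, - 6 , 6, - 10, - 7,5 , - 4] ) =[ - 10, - 10 , - 7,-6, - 6, - 5, - 5, - 4, - 3, - 0.78, - 5/7, - 5/11, 1/11,  4,5,6,9,  9 ]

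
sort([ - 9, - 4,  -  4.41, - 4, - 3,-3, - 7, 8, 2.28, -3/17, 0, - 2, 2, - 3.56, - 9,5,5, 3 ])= [ - 9, - 9, - 7 ,-4.41, - 4, - 4,-3.56, - 3,- 3, - 2, - 3/17 , 0 , 2,2.28,3, 5,5, 8]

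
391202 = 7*55886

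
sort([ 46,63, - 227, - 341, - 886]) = [  -  886, - 341, - 227 , 46,63 ] 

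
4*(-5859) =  - 23436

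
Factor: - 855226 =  - 2^1*283^1*1511^1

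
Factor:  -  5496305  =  - 5^1*1099261^1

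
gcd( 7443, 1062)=9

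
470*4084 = 1919480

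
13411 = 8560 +4851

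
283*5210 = 1474430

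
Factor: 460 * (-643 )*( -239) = 70691420 = 2^2*5^1 * 23^1*239^1*643^1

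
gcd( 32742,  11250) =18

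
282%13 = 9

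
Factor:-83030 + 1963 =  - 81067= - 7^1*37^1*313^1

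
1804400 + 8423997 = 10228397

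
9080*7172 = 65121760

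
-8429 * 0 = 0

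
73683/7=10526 + 1/7=10526.14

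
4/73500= 1/18375= 0.00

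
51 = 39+12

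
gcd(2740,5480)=2740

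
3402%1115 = 57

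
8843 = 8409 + 434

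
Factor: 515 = 5^1*103^1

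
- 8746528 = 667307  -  9413835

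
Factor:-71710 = -2^1*5^1*71^1*101^1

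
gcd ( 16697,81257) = 1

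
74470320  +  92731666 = 167201986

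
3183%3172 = 11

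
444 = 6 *74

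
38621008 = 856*45118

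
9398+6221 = 15619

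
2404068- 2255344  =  148724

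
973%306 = 55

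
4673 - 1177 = 3496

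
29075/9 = 3230 + 5/9 = 3230.56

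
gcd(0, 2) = 2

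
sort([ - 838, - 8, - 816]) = [ - 838, - 816, - 8 ]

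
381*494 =188214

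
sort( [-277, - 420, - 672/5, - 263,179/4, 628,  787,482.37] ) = [ - 420, - 277, - 263, - 672/5,179/4,482.37,628,787 ] 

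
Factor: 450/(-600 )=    - 3/4 = - 2^(-2)*3^1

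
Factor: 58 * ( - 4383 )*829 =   -  2^1*3^2*29^1*487^1*829^1 =- 210743406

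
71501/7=71501/7 = 10214.43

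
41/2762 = 41/2762 =0.01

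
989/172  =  23/4=   5.75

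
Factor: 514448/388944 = 3^( - 2 )* 11^1*73^( - 1)*79^1 = 869/657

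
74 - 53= 21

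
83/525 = 83/525 = 0.16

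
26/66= 13/33 = 0.39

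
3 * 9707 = 29121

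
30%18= 12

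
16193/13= 1245 + 8/13 = 1245.62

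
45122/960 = 47 + 1/480 = 47.00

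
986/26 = 493/13=37.92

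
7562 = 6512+1050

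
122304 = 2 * 61152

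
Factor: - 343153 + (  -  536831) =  - 879984  =  -2^4*3^4*7^1*97^1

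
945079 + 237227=1182306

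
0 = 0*10689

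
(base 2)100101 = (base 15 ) 27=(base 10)37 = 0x25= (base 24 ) 1d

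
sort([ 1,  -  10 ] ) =[ - 10, 1 ]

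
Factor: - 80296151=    - 13^1*17^1*23^1*15797^1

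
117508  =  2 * 58754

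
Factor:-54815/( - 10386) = 2^(-1 )*3^(-2 )*5^1*19^1 = 95/18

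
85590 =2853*30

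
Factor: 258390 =2^1*3^4*5^1*  11^1 * 29^1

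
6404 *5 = 32020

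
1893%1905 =1893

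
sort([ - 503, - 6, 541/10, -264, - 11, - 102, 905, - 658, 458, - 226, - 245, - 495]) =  [ - 658, - 503, - 495, - 264, - 245,- 226, - 102, - 11, -6, 541/10, 458, 905 ] 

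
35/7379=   35/7379 = 0.00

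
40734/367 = 110+364/367 = 110.99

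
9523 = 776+8747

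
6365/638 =6365/638 =9.98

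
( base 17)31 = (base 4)310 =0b110100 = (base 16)34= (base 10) 52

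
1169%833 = 336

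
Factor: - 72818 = - 2^1*23^1*1583^1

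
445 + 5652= 6097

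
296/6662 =148/3331 = 0.04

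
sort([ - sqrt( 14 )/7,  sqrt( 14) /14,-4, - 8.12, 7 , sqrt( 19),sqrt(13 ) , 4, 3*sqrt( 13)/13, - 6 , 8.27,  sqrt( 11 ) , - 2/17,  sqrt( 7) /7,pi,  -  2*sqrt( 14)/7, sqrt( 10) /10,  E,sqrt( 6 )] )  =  [  -  8.12,-6,  -  4, -2*sqrt( 14 ) /7, - sqrt( 14) /7,  -  2/17,sqrt( 14)/14, sqrt( 10) /10, sqrt ( 7)/7,3*sqrt ( 13) /13,sqrt(6 ) , E,pi,sqrt( 11 ),sqrt( 13 ) , 4,sqrt( 19), 7,8.27] 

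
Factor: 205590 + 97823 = 303413 =11^1*27583^1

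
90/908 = 45/454 = 0.10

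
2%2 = 0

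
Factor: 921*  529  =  3^1*23^2*307^1 = 487209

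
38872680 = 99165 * 392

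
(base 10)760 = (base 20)1i0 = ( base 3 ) 1001011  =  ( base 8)1370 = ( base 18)264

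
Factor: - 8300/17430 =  - 10/21 = - 2^1*3^( - 1 )*5^1*7^( - 1)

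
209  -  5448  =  -5239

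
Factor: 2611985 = 5^1*313^1*1669^1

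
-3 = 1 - 4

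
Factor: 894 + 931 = 5^2*73^1 =1825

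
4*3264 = 13056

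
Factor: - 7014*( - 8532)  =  2^3*3^4*7^1 *79^1*167^1 = 59843448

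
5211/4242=1  +  323/1414 = 1.23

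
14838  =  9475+5363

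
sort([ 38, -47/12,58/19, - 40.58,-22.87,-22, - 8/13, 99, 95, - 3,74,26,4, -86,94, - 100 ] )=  [ - 100,-86, - 40.58, - 22.87, - 22, - 47/12,  -  3, - 8/13, 58/19,4,26, 38,74,94,  95,99 ]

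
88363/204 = 88363/204  =  433.15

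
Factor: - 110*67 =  - 2^1*5^1*11^1*67^1 = - 7370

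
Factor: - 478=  - 2^1*239^1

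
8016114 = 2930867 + 5085247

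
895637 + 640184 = 1535821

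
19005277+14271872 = 33277149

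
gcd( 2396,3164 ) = 4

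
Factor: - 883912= - 2^3*313^1*353^1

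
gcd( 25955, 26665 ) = 5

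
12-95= - 83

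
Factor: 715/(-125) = -5^ ( -2 )*11^1* 13^1 = -143/25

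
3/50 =3/50 = 0.06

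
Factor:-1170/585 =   -  2^1 = - 2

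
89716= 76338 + 13378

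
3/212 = 3/212 = 0.01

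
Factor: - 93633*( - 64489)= 6038298537 = 3^1*23^2*59^1*64489^1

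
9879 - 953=8926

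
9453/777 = 12 + 43/259 = 12.17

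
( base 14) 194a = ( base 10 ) 4574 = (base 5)121244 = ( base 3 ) 20021102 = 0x11de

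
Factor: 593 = 593^1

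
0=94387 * 0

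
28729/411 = 28729/411 = 69.90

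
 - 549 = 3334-3883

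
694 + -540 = 154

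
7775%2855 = 2065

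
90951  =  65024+25927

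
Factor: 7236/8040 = 9/10 = 2^( - 1)*3^2*5^( - 1 ) 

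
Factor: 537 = 3^1*179^1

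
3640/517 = 7 + 21/517=7.04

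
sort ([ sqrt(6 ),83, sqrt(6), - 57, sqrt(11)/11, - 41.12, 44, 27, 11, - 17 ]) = [  -  57,- 41.12,  -  17,sqrt ( 11)/11,sqrt(6), sqrt( 6),11 , 27 , 44, 83 ]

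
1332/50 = 666/25 =26.64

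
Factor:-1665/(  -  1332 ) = 2^(  -  2)*5^1 = 5/4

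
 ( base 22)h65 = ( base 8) 20255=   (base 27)BCM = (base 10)8365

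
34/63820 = 17/31910 = 0.00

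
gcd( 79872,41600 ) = 1664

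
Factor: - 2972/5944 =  - 2^( - 1) = - 1/2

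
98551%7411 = 2208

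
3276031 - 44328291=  - 41052260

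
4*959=3836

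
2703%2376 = 327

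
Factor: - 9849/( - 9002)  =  2^ (-1)*3^1*7^1 * 67^1*643^(  -  1)= 1407/1286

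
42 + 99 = 141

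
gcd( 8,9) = 1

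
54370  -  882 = 53488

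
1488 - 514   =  974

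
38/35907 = 38/35907 = 0.00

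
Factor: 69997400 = 2^3 * 5^2 * 11^1 * 31817^1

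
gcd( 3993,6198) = 3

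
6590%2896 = 798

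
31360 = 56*560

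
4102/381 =4102/381 = 10.77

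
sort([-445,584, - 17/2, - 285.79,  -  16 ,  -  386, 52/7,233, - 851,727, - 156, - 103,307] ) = [-851, - 445,-386,-285.79, - 156,-103, - 16,-17/2,52/7,233, 307,584,  727] 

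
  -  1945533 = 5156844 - 7102377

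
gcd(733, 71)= 1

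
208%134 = 74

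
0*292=0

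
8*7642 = 61136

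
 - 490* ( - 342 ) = 167580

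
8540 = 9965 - 1425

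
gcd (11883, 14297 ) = 17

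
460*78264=36001440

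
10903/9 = 10903/9 =1211.44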